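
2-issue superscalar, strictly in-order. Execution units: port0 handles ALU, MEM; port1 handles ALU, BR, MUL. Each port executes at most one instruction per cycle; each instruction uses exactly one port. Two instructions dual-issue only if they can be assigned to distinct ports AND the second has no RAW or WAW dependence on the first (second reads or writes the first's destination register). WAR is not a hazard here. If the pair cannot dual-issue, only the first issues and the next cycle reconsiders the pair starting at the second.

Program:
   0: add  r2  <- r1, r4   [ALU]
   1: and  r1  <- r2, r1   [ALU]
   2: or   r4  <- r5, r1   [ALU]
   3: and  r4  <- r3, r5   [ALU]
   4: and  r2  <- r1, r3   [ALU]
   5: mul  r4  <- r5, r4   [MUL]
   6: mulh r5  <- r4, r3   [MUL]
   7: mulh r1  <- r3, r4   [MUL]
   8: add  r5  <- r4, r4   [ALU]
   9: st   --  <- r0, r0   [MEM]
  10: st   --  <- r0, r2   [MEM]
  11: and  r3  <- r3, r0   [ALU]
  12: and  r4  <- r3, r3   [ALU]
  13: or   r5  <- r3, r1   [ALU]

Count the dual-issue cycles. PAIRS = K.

PAIRS = 4

0. add @i0  | RAW r2
1. and @i1  | RAW r1
2. or @i2  | WAW r4
3. and/and @i3,i4  | dual
4. mul @i5  | no-port MUL/MUL
5. mulh @i6  | no-port MUL/MUL
6. mulh/add @i7,i8  | dual
7. st @i9  | no-port MEM/MEM
8. st/and @i10,i11  | dual
9. and/or @i12,i13  | dual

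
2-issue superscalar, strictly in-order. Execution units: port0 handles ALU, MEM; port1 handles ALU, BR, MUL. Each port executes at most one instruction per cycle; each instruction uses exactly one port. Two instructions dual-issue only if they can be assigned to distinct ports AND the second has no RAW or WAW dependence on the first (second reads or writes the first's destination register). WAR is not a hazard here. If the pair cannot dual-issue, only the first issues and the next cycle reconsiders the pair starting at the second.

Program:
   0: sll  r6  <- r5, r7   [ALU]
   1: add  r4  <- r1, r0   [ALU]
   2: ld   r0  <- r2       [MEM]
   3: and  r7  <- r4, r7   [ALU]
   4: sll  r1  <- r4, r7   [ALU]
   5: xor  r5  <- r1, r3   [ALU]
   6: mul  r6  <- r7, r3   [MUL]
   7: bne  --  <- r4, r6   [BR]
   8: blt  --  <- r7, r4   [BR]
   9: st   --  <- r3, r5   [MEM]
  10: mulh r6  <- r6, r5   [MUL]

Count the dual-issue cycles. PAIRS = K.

c0: i0+i1 sll+add  pair
c1: i2+i3 ld+and  pair
c2: i4 sll  RAW r1
c3: i5+i6 xor+mul  pair
c4: i7 bne  no-port BR/BR
c5: i8+i9 blt+st  pair
c6: i10 mulh  tail

PAIRS = 4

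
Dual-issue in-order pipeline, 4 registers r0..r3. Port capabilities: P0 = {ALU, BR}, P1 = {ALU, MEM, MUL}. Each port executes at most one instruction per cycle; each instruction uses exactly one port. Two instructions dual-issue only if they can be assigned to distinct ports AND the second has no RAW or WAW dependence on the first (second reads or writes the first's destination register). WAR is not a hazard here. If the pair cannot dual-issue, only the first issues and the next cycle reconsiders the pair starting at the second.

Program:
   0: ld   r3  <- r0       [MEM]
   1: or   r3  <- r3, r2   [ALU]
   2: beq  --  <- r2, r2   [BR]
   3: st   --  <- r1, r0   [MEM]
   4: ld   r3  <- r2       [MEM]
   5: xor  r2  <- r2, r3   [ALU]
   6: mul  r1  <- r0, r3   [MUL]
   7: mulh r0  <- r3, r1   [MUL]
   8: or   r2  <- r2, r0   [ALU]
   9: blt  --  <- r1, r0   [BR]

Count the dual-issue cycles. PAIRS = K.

PAIRS = 3

c0: i0 ld  RAW+WAW r3
c1: i1,i2 or beq  2-wide
c2: i3 st  no-port MEM/MEM
c3: i4 ld  RAW r3
c4: i5,i6 xor mul  2-wide
c5: i7 mulh  RAW r0
c6: i8,i9 or blt  2-wide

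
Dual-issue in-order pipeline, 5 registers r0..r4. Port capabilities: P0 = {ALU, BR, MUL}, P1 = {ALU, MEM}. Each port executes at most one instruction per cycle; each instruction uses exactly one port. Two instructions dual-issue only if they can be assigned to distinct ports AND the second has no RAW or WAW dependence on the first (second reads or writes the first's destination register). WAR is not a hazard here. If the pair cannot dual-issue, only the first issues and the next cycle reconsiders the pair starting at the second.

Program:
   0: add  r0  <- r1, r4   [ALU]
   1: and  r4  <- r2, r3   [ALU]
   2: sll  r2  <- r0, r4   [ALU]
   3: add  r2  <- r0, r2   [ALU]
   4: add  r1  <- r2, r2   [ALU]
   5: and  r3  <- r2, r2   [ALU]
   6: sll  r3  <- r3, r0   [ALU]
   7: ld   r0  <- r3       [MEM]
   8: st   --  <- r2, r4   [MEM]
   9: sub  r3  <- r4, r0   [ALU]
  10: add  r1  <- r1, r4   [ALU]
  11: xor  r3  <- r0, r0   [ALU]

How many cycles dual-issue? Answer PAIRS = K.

PAIRS = 4

0. add.ALU;and.ALU @i0&i1  | 2-wide
1. sll.ALU @i2  | RAW+WAW r2
2. add.ALU @i3  | RAW r2
3. add.ALU;and.ALU @i4&i5  | 2-wide
4. sll.ALU @i6  | RAW r3
5. ld.MEM @i7  | no-port MEM/MEM
6. st.MEM;sub.ALU @i8&i9  | 2-wide
7. add.ALU;xor.ALU @i10&i11  | 2-wide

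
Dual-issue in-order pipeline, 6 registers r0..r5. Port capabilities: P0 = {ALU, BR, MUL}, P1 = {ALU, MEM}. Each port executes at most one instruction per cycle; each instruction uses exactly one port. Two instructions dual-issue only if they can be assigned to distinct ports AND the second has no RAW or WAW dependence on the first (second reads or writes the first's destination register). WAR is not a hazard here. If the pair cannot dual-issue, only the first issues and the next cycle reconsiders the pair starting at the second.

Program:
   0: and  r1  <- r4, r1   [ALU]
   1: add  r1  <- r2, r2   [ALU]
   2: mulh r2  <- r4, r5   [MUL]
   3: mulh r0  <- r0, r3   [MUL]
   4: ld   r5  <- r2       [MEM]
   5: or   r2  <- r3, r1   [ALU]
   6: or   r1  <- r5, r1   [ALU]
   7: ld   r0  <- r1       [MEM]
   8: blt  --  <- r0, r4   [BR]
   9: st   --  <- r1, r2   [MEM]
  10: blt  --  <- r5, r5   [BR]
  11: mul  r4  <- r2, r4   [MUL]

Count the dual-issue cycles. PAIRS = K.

PAIRS = 4

#0 head=0: and.ALU i0 WAW r1
#1 head=1: add.ALU mulh.MUL i1+i2 2-wide
#2 head=3: mulh.MUL ld.MEM i3+i4 2-wide
#3 head=5: or.ALU or.ALU i5+i6 2-wide
#4 head=7: ld.MEM i7 RAW r0
#5 head=8: blt.BR st.MEM i8+i9 2-wide
#6 head=10: blt.BR i10 no-port BR/MUL
#7 head=11: mul.MUL i11 tail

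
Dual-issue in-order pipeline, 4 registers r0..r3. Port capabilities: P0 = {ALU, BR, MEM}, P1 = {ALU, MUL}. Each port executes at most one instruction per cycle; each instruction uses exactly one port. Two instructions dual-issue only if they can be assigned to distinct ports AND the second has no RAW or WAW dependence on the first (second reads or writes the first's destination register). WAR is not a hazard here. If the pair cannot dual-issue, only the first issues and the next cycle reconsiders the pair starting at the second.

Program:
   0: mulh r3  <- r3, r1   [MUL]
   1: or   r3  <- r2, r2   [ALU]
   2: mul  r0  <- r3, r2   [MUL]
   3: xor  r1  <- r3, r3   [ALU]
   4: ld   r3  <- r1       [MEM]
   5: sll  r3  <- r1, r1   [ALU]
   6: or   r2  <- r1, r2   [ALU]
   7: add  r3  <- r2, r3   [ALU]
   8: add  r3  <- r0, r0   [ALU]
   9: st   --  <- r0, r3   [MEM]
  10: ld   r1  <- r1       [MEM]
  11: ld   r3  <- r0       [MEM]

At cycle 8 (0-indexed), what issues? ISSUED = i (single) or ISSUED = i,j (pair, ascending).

ISSUED = 10

  cy0 -> i0 (mulh.MUL) WAW r3
  cy1 -> i1 (or.ALU) RAW r3
  cy2 -> i2&i3 (mul.MUL xor.ALU) dual
  cy3 -> i4 (ld.MEM) WAW r3
  cy4 -> i5&i6 (sll.ALU or.ALU) dual
  cy5 -> i7 (add.ALU) WAW r3
  cy6 -> i8 (add.ALU) RAW r3
  cy7 -> i9 (st.MEM) no-port MEM/MEM
  cy8 -> i10 (ld.MEM) no-port MEM/MEM
  cy9 -> i11 (ld.MEM) tail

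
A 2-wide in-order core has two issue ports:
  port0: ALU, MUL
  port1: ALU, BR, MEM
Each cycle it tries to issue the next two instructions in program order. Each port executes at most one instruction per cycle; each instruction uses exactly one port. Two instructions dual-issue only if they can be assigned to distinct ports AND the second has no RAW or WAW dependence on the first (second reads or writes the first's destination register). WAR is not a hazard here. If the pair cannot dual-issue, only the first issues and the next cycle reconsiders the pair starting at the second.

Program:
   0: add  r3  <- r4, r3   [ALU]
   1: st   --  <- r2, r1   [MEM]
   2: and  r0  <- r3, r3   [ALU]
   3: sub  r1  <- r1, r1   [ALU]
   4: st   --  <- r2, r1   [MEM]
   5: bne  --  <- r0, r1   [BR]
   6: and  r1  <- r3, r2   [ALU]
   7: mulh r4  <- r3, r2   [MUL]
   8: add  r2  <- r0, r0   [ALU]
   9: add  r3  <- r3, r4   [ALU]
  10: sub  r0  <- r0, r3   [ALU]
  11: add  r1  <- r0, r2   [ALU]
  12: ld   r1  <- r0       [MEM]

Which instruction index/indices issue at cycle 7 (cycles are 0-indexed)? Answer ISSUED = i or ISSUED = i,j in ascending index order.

ISSUED = 11

  cy0 -> i0/i1 (add.ALU;st.MEM) dual
  cy1 -> i2/i3 (and.ALU;sub.ALU) dual
  cy2 -> i4 (st.MEM) no-port MEM/BR
  cy3 -> i5/i6 (bne.BR;and.ALU) dual
  cy4 -> i7/i8 (mulh.MUL;add.ALU) dual
  cy5 -> i9 (add.ALU) RAW r3
  cy6 -> i10 (sub.ALU) RAW r0
  cy7 -> i11 (add.ALU) WAW r1
  cy8 -> i12 (ld.MEM) tail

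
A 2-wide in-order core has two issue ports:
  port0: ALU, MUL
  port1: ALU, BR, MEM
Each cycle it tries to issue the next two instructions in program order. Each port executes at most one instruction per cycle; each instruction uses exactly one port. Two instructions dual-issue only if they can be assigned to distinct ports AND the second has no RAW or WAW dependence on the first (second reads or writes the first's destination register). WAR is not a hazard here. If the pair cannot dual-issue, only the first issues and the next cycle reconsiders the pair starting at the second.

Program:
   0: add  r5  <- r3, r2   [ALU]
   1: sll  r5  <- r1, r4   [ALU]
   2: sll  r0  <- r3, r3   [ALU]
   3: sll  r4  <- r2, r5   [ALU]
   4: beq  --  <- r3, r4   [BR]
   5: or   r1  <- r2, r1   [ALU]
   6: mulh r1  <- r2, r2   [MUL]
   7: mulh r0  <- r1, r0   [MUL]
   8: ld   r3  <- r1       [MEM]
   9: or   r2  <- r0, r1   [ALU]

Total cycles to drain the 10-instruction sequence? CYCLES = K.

CYCLES = 7

c0: i0 add.ALU  WAW r5
c1: i1,i2 sll.ALU+sll.ALU  pair
c2: i3 sll.ALU  RAW r4
c3: i4,i5 beq.BR+or.ALU  pair
c4: i6 mulh.MUL  no-port MUL/MUL
c5: i7,i8 mulh.MUL+ld.MEM  pair
c6: i9 or.ALU  tail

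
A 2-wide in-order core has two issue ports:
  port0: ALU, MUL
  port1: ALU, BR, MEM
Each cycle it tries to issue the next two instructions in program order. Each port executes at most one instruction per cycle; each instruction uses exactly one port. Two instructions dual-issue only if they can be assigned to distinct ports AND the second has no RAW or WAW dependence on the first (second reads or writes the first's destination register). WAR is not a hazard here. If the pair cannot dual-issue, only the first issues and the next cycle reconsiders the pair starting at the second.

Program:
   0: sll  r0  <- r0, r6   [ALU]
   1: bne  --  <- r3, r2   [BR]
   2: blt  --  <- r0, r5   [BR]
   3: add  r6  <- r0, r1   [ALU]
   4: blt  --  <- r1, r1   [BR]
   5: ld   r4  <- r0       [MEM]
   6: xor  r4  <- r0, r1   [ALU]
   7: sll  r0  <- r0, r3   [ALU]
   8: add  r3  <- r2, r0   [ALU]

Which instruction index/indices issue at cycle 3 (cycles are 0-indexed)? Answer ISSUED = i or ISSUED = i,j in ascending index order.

ISSUED = 5

#0 head=0: sll.ALU bne.BR i0/i1 pair
#1 head=2: blt.BR add.ALU i2/i3 pair
#2 head=4: blt.BR i4 no-port BR/MEM
#3 head=5: ld.MEM i5 WAW r4
#4 head=6: xor.ALU sll.ALU i6/i7 pair
#5 head=8: add.ALU i8 tail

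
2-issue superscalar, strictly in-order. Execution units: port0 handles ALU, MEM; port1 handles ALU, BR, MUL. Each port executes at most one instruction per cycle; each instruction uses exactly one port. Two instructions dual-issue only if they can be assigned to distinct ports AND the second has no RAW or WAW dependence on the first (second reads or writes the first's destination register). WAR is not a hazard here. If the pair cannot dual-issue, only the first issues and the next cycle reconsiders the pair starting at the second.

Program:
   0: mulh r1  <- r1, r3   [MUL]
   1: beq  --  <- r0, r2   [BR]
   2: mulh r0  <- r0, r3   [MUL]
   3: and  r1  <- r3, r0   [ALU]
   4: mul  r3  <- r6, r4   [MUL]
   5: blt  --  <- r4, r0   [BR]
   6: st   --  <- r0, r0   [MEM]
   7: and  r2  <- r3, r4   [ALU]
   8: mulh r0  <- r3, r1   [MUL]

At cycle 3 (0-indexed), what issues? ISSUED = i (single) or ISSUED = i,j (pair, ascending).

ISSUED = 3,4

t=0 i0:mulh ; no-port MUL/BR
t=1 i1:beq ; no-port BR/MUL
t=2 i2:mulh ; RAW r0
t=3 i3+i4:and+mul ; pair
t=4 i5+i6:blt+st ; pair
t=5 i7+i8:and+mulh ; pair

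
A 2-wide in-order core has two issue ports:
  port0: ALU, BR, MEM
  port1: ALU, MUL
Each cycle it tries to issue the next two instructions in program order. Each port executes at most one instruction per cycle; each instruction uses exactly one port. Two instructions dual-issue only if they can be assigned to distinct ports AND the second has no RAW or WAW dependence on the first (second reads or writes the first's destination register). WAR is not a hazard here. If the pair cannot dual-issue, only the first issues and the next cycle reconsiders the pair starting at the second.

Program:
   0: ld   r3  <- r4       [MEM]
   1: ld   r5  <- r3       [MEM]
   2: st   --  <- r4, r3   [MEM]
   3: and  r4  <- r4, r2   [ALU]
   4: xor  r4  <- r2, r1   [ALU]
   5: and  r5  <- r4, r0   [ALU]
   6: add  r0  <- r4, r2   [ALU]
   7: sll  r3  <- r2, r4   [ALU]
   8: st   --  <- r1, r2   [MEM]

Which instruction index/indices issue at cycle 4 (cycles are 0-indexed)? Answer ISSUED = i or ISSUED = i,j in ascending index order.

0. ld.MEM @i0  | no-port MEM/MEM
1. ld.MEM @i1  | no-port MEM/MEM
2. st.MEM;and.ALU @i2/i3  | 2-wide
3. xor.ALU @i4  | RAW r4
4. and.ALU;add.ALU @i5/i6  | 2-wide
5. sll.ALU;st.MEM @i7/i8  | 2-wide

ISSUED = 5,6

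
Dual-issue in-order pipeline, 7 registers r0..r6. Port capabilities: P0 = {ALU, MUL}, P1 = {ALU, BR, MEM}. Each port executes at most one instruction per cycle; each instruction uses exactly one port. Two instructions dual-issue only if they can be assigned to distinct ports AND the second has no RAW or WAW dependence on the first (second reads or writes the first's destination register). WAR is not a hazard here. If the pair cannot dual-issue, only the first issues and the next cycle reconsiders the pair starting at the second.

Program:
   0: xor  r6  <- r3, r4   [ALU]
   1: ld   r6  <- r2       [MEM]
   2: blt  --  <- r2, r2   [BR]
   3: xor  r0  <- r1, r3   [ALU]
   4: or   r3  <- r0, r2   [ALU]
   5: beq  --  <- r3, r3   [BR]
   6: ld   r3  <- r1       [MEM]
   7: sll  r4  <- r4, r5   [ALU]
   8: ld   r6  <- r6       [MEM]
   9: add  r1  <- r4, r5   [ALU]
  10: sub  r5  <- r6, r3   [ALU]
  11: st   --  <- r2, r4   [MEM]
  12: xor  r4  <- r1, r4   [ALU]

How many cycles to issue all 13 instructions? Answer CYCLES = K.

  cy0 -> i0 (xor) WAW r6
  cy1 -> i1 (ld) no-port MEM/BR
  cy2 -> i2&i3 (blt;xor) 2-wide
  cy3 -> i4 (or) RAW r3
  cy4 -> i5 (beq) no-port BR/MEM
  cy5 -> i6&i7 (ld;sll) 2-wide
  cy6 -> i8&i9 (ld;add) 2-wide
  cy7 -> i10&i11 (sub;st) 2-wide
  cy8 -> i12 (xor) tail

CYCLES = 9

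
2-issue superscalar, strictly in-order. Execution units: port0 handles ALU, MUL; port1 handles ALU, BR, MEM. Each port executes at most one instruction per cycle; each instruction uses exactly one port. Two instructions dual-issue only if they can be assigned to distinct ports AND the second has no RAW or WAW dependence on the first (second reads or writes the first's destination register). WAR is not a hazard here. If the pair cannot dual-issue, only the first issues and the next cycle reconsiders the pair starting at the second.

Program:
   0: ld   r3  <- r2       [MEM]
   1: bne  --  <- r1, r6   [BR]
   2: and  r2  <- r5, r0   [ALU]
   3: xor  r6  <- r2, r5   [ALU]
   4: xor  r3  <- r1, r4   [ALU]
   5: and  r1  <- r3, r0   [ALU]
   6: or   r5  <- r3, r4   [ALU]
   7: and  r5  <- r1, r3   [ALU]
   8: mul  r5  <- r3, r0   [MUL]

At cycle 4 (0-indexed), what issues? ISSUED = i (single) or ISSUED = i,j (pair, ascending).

#0 head=0: ld.MEM i0 no-port MEM/BR
#1 head=1: bne.BR and.ALU i1/i2 dual
#2 head=3: xor.ALU xor.ALU i3/i4 dual
#3 head=5: and.ALU or.ALU i5/i6 dual
#4 head=7: and.ALU i7 WAW r5
#5 head=8: mul.MUL i8 tail

ISSUED = 7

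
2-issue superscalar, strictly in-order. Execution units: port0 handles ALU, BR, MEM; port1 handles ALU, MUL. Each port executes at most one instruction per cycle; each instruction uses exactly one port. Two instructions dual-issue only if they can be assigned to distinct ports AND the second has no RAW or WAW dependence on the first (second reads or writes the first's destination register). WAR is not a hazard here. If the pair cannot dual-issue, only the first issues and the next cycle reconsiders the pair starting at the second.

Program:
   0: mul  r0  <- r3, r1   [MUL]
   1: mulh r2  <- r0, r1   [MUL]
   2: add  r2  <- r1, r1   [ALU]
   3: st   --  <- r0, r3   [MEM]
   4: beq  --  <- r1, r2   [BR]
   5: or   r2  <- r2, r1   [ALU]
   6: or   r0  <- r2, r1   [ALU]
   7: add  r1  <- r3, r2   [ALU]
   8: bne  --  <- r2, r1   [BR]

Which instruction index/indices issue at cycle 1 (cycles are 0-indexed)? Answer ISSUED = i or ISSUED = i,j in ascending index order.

#0 head=0: mul i0 no-port MUL/MUL
#1 head=1: mulh i1 WAW r2
#2 head=2: add/st i2+i3 2-wide
#3 head=4: beq/or i4+i5 2-wide
#4 head=6: or/add i6+i7 2-wide
#5 head=8: bne i8 tail

ISSUED = 1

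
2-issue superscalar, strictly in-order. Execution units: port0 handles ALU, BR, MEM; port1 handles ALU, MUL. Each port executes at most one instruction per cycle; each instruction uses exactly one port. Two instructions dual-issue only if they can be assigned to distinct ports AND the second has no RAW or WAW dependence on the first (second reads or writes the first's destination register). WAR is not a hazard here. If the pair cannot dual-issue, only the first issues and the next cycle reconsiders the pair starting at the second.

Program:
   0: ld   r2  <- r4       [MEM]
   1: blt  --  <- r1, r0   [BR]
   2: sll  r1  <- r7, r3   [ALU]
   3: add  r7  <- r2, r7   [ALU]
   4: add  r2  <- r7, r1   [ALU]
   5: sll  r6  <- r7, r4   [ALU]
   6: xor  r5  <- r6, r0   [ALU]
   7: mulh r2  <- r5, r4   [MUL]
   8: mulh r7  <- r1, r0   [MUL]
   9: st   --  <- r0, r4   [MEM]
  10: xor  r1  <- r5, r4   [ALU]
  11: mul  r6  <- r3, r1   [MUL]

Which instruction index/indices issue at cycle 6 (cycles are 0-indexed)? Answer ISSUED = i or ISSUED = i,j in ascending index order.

t=0 i0:ld ; no-port MEM/BR
t=1 i1&i2:blt+sll ; 2-wide
t=2 i3:add ; RAW r7
t=3 i4&i5:add+sll ; 2-wide
t=4 i6:xor ; RAW r5
t=5 i7:mulh ; no-port MUL/MUL
t=6 i8&i9:mulh+st ; 2-wide
t=7 i10:xor ; RAW r1
t=8 i11:mul ; tail

ISSUED = 8,9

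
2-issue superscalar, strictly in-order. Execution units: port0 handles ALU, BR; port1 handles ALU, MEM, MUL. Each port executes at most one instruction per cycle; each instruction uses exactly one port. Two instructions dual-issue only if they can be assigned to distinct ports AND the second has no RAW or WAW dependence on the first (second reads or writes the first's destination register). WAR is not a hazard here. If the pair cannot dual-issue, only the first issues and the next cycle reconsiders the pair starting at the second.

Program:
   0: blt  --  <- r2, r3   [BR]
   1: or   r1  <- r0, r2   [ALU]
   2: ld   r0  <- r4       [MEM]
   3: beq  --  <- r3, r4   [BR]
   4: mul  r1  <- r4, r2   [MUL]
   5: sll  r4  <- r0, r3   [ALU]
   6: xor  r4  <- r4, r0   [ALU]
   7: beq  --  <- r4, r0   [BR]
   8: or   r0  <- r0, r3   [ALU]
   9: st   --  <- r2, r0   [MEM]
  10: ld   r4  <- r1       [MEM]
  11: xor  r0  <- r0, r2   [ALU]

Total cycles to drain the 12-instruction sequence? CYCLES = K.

CYCLES = 7

  cy0 -> i0&i1 (blt;or) dual
  cy1 -> i2&i3 (ld;beq) dual
  cy2 -> i4&i5 (mul;sll) dual
  cy3 -> i6 (xor) RAW r4
  cy4 -> i7&i8 (beq;or) dual
  cy5 -> i9 (st) no-port MEM/MEM
  cy6 -> i10&i11 (ld;xor) dual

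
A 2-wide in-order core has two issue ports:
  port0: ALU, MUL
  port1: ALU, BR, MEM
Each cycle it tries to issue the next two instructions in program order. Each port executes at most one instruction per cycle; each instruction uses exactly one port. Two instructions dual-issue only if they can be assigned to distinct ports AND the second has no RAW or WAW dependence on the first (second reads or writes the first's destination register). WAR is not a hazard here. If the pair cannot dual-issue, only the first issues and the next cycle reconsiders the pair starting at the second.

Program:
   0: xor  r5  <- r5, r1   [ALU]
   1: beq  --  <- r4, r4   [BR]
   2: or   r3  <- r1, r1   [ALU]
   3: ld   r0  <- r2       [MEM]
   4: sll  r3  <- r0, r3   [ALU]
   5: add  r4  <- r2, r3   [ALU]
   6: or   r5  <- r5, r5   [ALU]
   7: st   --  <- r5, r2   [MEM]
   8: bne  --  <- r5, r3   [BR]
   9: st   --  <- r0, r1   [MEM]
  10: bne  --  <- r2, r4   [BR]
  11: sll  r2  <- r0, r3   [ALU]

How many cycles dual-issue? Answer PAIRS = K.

  cy0 -> i0&i1 (xor.ALU;beq.BR) dual
  cy1 -> i2&i3 (or.ALU;ld.MEM) dual
  cy2 -> i4 (sll.ALU) RAW r3
  cy3 -> i5&i6 (add.ALU;or.ALU) dual
  cy4 -> i7 (st.MEM) no-port MEM/BR
  cy5 -> i8 (bne.BR) no-port BR/MEM
  cy6 -> i9 (st.MEM) no-port MEM/BR
  cy7 -> i10&i11 (bne.BR;sll.ALU) dual

PAIRS = 4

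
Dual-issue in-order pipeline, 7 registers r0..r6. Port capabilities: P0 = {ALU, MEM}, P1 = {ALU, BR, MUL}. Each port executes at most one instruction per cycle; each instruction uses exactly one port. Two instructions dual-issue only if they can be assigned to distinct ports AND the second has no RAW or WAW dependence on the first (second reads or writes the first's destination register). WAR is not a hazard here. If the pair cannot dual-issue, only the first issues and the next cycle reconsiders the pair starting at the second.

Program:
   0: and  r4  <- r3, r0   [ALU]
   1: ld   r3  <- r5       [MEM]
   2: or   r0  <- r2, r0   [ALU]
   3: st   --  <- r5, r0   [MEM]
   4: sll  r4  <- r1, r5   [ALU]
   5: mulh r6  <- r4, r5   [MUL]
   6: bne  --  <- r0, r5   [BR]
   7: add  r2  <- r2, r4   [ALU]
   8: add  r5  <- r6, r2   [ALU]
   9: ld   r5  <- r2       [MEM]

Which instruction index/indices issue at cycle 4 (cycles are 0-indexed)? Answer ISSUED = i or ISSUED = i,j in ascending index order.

  cy0 -> i0+i1 (and.ALU ld.MEM) pair
  cy1 -> i2 (or.ALU) RAW r0
  cy2 -> i3+i4 (st.MEM sll.ALU) pair
  cy3 -> i5 (mulh.MUL) no-port MUL/BR
  cy4 -> i6+i7 (bne.BR add.ALU) pair
  cy5 -> i8 (add.ALU) WAW r5
  cy6 -> i9 (ld.MEM) tail

ISSUED = 6,7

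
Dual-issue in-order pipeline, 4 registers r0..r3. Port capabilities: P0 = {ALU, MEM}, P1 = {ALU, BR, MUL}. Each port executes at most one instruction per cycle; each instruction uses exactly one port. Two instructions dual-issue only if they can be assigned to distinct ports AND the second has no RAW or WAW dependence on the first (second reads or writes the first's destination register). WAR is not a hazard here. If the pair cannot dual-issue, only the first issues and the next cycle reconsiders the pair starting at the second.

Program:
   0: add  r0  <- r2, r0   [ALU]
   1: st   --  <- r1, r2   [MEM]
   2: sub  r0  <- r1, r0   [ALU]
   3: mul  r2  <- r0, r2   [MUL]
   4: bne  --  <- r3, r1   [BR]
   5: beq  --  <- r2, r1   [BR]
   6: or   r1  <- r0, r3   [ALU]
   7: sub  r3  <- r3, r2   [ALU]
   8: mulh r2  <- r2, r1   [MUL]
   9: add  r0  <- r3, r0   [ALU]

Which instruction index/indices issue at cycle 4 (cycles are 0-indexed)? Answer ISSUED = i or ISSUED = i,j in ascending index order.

ISSUED = 5,6

  cy0 -> i0,i1 (add.ALU;st.MEM) 2-wide
  cy1 -> i2 (sub.ALU) RAW r0
  cy2 -> i3 (mul.MUL) no-port MUL/BR
  cy3 -> i4 (bne.BR) no-port BR/BR
  cy4 -> i5,i6 (beq.BR;or.ALU) 2-wide
  cy5 -> i7,i8 (sub.ALU;mulh.MUL) 2-wide
  cy6 -> i9 (add.ALU) tail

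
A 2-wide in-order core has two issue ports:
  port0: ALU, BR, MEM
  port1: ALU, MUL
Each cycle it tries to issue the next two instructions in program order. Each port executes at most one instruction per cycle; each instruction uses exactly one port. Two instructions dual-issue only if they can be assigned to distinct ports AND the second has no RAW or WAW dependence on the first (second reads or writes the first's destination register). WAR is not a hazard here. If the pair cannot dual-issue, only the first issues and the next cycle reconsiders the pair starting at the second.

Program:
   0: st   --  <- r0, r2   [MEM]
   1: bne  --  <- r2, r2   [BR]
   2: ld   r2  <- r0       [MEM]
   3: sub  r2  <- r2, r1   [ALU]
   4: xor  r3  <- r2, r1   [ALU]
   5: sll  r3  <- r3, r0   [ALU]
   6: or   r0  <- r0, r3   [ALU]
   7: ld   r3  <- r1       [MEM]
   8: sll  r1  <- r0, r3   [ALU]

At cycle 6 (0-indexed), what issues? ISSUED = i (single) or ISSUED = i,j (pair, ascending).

t=0 i0:st.MEM ; no-port MEM/BR
t=1 i1:bne.BR ; no-port BR/MEM
t=2 i2:ld.MEM ; RAW+WAW r2
t=3 i3:sub.ALU ; RAW r2
t=4 i4:xor.ALU ; RAW+WAW r3
t=5 i5:sll.ALU ; RAW r3
t=6 i6,i7:or.ALU;ld.MEM ; 2-wide
t=7 i8:sll.ALU ; tail

ISSUED = 6,7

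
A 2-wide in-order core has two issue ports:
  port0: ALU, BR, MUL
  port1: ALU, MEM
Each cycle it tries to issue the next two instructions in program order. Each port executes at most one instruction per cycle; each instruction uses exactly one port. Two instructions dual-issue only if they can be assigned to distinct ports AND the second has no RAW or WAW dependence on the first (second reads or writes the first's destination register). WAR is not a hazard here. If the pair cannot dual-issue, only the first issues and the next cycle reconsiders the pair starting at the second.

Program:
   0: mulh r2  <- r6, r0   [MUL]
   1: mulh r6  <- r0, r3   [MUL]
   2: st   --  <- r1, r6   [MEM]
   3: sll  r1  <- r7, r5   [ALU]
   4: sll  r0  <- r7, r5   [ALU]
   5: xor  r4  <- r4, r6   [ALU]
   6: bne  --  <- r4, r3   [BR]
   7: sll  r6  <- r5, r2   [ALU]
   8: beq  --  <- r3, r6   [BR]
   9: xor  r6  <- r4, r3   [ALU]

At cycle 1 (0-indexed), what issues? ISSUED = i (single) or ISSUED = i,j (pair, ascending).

ISSUED = 1

#0 head=0: mulh i0 no-port MUL/MUL
#1 head=1: mulh i1 RAW r6
#2 head=2: st;sll i2&i3 2-wide
#3 head=4: sll;xor i4&i5 2-wide
#4 head=6: bne;sll i6&i7 2-wide
#5 head=8: beq;xor i8&i9 2-wide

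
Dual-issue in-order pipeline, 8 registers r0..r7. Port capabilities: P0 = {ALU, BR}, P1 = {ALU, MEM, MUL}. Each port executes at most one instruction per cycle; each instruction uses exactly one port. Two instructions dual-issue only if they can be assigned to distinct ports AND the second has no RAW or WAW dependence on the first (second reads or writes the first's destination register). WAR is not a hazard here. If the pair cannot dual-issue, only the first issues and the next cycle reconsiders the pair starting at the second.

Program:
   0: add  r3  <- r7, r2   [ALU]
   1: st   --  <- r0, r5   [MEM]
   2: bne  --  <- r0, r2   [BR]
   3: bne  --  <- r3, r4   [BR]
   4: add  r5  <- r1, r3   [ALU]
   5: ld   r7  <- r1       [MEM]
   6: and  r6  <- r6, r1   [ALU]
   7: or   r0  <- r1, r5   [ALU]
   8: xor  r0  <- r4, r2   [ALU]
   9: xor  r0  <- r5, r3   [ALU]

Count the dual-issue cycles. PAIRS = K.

PAIRS = 3

t=0 i0,i1:add.ALU;st.MEM ; pair
t=1 i2:bne.BR ; no-port BR/BR
t=2 i3,i4:bne.BR;add.ALU ; pair
t=3 i5,i6:ld.MEM;and.ALU ; pair
t=4 i7:or.ALU ; WAW r0
t=5 i8:xor.ALU ; WAW r0
t=6 i9:xor.ALU ; tail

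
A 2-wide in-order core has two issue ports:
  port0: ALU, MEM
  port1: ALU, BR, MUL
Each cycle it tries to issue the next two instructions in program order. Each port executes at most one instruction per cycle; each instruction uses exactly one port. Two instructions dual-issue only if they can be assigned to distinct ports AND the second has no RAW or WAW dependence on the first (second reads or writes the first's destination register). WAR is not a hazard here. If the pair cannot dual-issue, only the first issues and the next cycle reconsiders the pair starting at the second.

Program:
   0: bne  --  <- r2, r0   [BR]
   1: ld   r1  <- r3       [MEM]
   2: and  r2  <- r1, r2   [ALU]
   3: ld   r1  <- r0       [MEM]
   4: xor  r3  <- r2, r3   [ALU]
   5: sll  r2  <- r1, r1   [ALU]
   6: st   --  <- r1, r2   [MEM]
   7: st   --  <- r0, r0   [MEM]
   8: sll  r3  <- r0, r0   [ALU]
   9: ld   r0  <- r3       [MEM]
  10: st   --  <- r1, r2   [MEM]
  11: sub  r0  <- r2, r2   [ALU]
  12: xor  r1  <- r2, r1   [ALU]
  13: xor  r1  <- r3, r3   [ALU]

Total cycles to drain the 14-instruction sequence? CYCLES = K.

CYCLES = 9

0. bne.BR+ld.MEM @i0+i1  | 2-wide
1. and.ALU+ld.MEM @i2+i3  | 2-wide
2. xor.ALU+sll.ALU @i4+i5  | 2-wide
3. st.MEM @i6  | no-port MEM/MEM
4. st.MEM+sll.ALU @i7+i8  | 2-wide
5. ld.MEM @i9  | no-port MEM/MEM
6. st.MEM+sub.ALU @i10+i11  | 2-wide
7. xor.ALU @i12  | WAW r1
8. xor.ALU @i13  | tail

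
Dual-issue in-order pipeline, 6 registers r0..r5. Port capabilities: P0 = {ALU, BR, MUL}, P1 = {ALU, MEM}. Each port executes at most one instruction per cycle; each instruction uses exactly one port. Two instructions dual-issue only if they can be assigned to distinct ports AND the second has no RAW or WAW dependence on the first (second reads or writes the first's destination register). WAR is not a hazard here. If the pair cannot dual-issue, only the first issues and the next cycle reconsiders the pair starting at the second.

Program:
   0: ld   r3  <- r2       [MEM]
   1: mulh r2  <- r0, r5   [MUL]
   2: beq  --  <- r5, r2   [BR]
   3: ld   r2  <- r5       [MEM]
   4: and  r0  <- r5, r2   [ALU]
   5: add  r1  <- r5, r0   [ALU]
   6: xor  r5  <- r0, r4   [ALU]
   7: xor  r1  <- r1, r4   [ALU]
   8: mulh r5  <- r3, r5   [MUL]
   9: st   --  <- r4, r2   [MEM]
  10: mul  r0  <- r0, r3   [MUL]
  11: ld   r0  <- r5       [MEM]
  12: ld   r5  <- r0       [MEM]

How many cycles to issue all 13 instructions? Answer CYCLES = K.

c0: i0&i1 ld+mulh  2-wide
c1: i2&i3 beq+ld  2-wide
c2: i4 and  RAW r0
c3: i5&i6 add+xor  2-wide
c4: i7&i8 xor+mulh  2-wide
c5: i9&i10 st+mul  2-wide
c6: i11 ld  no-port MEM/MEM
c7: i12 ld  tail

CYCLES = 8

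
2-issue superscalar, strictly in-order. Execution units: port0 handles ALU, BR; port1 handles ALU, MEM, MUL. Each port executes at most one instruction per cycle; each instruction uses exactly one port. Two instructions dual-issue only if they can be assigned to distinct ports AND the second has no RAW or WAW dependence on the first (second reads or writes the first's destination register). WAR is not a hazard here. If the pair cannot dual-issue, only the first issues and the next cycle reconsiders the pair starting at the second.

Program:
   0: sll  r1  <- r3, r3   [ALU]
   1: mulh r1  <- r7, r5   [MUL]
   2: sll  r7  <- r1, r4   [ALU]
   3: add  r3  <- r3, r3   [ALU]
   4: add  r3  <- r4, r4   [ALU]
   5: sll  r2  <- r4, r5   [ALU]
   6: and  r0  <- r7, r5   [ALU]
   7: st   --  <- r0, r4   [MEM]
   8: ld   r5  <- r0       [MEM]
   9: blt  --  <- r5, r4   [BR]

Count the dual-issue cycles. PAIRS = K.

t=0 i0:sll ; WAW r1
t=1 i1:mulh ; RAW r1
t=2 i2,i3:sll/add ; pair
t=3 i4,i5:add/sll ; pair
t=4 i6:and ; RAW r0
t=5 i7:st ; no-port MEM/MEM
t=6 i8:ld ; RAW r5
t=7 i9:blt ; tail

PAIRS = 2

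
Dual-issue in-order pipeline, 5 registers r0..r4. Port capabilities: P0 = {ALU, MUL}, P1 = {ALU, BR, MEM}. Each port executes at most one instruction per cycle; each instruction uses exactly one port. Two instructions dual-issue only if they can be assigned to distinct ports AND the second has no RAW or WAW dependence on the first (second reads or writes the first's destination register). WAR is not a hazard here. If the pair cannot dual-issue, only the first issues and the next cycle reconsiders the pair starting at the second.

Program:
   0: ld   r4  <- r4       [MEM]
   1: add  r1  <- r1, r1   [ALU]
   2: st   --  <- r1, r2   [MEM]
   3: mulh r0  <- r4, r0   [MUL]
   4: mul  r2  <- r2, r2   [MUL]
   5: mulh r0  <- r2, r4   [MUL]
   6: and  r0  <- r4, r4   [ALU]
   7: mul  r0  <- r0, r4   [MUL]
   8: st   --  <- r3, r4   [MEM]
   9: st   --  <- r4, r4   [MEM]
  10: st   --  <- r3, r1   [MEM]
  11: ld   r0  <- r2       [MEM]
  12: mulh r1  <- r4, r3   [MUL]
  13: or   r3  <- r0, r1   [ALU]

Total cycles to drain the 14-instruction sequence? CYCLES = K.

[0] i0/i1  ld+add  -- dual
[1] i2/i3  st+mulh  -- dual
[2] i4  mul  -- no-port MUL/MUL
[3] i5  mulh  -- WAW r0
[4] i6  and  -- RAW+WAW r0
[5] i7/i8  mul+st  -- dual
[6] i9  st  -- no-port MEM/MEM
[7] i10  st  -- no-port MEM/MEM
[8] i11/i12  ld+mulh  -- dual
[9] i13  or  -- tail

CYCLES = 10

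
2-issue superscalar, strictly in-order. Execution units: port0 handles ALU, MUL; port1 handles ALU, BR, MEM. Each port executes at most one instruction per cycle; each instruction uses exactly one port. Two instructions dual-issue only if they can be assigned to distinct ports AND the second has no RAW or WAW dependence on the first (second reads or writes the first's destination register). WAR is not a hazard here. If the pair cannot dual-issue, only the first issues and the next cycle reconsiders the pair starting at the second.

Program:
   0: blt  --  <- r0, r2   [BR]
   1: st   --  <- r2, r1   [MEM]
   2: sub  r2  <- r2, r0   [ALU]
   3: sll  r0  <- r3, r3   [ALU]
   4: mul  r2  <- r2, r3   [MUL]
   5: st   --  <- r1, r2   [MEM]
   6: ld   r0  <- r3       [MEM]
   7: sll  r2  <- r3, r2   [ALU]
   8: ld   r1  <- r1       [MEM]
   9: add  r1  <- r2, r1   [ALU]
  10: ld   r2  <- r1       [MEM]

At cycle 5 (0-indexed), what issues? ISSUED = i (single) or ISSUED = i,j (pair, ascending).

ISSUED = 8

t=0 i0:blt.BR ; no-port BR/MEM
t=1 i1,i2:st.MEM+sub.ALU ; 2-wide
t=2 i3,i4:sll.ALU+mul.MUL ; 2-wide
t=3 i5:st.MEM ; no-port MEM/MEM
t=4 i6,i7:ld.MEM+sll.ALU ; 2-wide
t=5 i8:ld.MEM ; RAW+WAW r1
t=6 i9:add.ALU ; RAW r1
t=7 i10:ld.MEM ; tail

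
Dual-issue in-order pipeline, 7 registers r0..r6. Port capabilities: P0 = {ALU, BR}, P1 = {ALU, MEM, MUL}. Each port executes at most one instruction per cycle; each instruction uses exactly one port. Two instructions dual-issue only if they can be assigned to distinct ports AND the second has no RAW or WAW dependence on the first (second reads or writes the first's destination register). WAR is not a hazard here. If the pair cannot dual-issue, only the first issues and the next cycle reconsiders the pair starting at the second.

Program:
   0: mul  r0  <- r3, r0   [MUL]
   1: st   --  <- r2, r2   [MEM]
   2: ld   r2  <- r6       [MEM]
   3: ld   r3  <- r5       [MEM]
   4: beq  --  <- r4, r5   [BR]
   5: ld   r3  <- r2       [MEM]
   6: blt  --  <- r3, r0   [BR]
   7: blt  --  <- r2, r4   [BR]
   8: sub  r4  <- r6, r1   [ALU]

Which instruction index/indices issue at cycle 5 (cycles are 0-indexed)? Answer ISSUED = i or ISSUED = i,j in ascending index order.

ISSUED = 6

  cy0 -> i0 (mul) no-port MUL/MEM
  cy1 -> i1 (st) no-port MEM/MEM
  cy2 -> i2 (ld) no-port MEM/MEM
  cy3 -> i3,i4 (ld;beq) pair
  cy4 -> i5 (ld) RAW r3
  cy5 -> i6 (blt) no-port BR/BR
  cy6 -> i7,i8 (blt;sub) pair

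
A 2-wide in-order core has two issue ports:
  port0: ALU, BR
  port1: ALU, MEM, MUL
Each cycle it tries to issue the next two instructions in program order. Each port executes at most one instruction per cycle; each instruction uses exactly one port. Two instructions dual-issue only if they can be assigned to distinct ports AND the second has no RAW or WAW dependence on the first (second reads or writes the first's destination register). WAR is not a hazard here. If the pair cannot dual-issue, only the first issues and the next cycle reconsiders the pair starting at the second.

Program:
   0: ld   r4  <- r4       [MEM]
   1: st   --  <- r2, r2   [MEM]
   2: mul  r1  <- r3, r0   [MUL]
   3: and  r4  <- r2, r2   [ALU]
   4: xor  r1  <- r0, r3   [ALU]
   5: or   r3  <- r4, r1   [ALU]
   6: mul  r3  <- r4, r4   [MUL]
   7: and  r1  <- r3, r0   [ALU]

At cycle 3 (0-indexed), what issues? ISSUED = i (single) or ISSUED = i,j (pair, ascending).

t=0 i0:ld ; no-port MEM/MEM
t=1 i1:st ; no-port MEM/MUL
t=2 i2+i3:mul;and ; 2-wide
t=3 i4:xor ; RAW r1
t=4 i5:or ; WAW r3
t=5 i6:mul ; RAW r3
t=6 i7:and ; tail

ISSUED = 4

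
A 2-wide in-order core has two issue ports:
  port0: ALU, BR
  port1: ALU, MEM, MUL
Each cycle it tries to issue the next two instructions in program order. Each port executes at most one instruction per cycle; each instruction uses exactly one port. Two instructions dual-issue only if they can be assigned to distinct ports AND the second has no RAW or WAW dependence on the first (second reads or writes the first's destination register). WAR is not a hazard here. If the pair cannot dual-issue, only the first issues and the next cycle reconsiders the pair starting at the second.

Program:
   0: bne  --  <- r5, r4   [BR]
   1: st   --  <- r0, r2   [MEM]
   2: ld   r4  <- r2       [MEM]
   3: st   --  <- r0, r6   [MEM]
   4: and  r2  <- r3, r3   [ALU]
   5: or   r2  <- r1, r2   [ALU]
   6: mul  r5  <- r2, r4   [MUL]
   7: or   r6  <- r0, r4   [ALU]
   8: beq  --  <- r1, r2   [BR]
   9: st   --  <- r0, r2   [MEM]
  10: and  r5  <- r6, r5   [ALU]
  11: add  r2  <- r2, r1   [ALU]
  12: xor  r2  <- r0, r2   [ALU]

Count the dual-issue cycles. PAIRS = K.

PAIRS = 5

t=0 i0,i1:bne/st ; 2-wide
t=1 i2:ld ; no-port MEM/MEM
t=2 i3,i4:st/and ; 2-wide
t=3 i5:or ; RAW r2
t=4 i6,i7:mul/or ; 2-wide
t=5 i8,i9:beq/st ; 2-wide
t=6 i10,i11:and/add ; 2-wide
t=7 i12:xor ; tail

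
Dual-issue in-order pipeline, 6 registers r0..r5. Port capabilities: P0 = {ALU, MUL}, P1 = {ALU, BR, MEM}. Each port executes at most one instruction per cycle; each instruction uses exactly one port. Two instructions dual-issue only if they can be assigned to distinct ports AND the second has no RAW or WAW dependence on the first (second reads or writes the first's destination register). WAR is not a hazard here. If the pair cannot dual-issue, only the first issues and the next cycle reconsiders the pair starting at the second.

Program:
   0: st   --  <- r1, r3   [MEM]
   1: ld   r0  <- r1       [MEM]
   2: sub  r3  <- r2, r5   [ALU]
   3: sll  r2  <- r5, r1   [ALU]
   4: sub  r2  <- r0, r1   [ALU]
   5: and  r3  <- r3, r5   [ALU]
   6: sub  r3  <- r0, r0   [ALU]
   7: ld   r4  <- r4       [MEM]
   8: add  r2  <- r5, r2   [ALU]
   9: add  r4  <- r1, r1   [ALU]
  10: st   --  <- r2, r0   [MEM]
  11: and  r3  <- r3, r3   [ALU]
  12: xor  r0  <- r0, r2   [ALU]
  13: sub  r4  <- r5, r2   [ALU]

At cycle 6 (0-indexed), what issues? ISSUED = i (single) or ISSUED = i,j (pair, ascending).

c0: i0 st  no-port MEM/MEM
c1: i1&i2 ld sub  2-wide
c2: i3 sll  WAW r2
c3: i4&i5 sub and  2-wide
c4: i6&i7 sub ld  2-wide
c5: i8&i9 add add  2-wide
c6: i10&i11 st and  2-wide
c7: i12&i13 xor sub  2-wide

ISSUED = 10,11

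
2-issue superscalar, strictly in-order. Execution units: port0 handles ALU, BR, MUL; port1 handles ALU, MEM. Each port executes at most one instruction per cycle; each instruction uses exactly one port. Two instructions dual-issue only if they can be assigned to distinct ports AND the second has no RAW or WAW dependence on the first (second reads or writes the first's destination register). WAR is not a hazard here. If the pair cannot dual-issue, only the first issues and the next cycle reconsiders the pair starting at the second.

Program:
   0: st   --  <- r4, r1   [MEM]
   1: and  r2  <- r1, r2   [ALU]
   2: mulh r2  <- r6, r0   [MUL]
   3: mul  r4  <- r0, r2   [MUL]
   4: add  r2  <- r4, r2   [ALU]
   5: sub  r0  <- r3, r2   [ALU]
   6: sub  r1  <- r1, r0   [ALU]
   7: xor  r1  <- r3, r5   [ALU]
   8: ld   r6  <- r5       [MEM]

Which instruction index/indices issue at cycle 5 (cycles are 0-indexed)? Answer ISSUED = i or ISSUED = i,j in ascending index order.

0. st/and @i0+i1  | dual
1. mulh @i2  | no-port MUL/MUL
2. mul @i3  | RAW r4
3. add @i4  | RAW r2
4. sub @i5  | RAW r0
5. sub @i6  | WAW r1
6. xor/ld @i7+i8  | dual

ISSUED = 6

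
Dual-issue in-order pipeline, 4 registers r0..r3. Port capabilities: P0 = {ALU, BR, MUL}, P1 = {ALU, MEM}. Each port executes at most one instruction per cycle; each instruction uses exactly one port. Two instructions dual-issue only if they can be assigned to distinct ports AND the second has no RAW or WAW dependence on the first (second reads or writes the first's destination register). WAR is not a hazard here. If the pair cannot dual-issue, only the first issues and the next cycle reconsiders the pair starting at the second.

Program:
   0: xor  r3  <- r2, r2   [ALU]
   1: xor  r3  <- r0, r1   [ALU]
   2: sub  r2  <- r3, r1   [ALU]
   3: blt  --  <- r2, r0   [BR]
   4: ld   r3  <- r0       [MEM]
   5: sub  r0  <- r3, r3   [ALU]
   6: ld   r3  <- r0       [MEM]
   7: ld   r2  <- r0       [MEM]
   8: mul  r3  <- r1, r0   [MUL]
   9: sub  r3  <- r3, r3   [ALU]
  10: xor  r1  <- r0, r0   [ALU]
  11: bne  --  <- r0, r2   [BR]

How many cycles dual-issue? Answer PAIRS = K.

  cy0 -> i0 (xor.ALU) WAW r3
  cy1 -> i1 (xor.ALU) RAW r3
  cy2 -> i2 (sub.ALU) RAW r2
  cy3 -> i3/i4 (blt.BR;ld.MEM) 2-wide
  cy4 -> i5 (sub.ALU) RAW r0
  cy5 -> i6 (ld.MEM) no-port MEM/MEM
  cy6 -> i7/i8 (ld.MEM;mul.MUL) 2-wide
  cy7 -> i9/i10 (sub.ALU;xor.ALU) 2-wide
  cy8 -> i11 (bne.BR) tail

PAIRS = 3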